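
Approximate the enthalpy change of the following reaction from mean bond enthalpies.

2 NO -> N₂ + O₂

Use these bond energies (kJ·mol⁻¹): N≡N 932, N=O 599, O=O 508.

ΔH ≈ −242 kJ

Bonds broken (reactants):
  N=O: 2 × 599 = 1198
  Σ(broken) = 1198 kJ
Bonds formed (products):
  N≡N: 1 × 932 = 932
  O=O: 1 × 508 = 508
  Σ(formed) = 1440 kJ
ΔH = Σ(broken) − Σ(formed) = 1198 − 1440 = −242 kJ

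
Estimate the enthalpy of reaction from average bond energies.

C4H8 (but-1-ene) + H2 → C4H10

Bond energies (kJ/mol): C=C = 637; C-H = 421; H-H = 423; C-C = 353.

ΔH ≈ −135 kJ

Bonds broken (reactants):
  C-C: 2 × 353 = 706
  C-H: 8 × 421 = 3368
  C=C: 1 × 637 = 637
  H-H: 1 × 423 = 423
  Σ(broken) = 5134 kJ
Bonds formed (products):
  C-C: 3 × 353 = 1059
  C-H: 10 × 421 = 4210
  Σ(formed) = 5269 kJ
ΔH = Σ(broken) − Σ(formed) = 5134 − 5269 = −135 kJ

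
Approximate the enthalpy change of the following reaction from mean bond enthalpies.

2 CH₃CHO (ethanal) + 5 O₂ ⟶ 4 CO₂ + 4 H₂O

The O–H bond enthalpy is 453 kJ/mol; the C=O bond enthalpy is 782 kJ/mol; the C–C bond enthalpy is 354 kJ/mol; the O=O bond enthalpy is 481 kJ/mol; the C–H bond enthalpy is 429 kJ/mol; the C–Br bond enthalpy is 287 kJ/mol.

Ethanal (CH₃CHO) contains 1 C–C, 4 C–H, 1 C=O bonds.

Bonds broken (reactants):
  C–C: 2 × 354 = 708
  C–H: 8 × 429 = 3432
  C=O: 2 × 782 = 1564
  O=O: 5 × 481 = 2405
  Σ(broken) = 8109 kJ
Bonds formed (products):
  C=O: 8 × 782 = 6256
  O–H: 8 × 453 = 3624
  Σ(formed) = 9880 kJ
ΔH = Σ(broken) − Σ(formed) = 8109 − 9880 = −1771 kJ

ΔH ≈ −1771 kJ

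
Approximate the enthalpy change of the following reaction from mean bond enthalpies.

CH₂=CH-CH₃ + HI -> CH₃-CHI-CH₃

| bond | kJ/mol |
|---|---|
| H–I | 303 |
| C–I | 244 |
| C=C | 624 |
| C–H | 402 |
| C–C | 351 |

ΔH ≈ −70 kJ

Bonds broken (reactants):
  C–C: 1 × 351 = 351
  C–H: 6 × 402 = 2412
  C=C: 1 × 624 = 624
  H–I: 1 × 303 = 303
  Σ(broken) = 3690 kJ
Bonds formed (products):
  C–C: 2 × 351 = 702
  C–H: 7 × 402 = 2814
  C–I: 1 × 244 = 244
  Σ(formed) = 3760 kJ
ΔH = Σ(broken) − Σ(formed) = 3690 − 3760 = −70 kJ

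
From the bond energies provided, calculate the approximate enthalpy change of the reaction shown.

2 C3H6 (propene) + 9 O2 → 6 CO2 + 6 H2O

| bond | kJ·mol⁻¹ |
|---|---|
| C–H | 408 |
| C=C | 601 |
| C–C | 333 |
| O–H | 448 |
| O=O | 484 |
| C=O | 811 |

ΔH ≈ −3988 kJ

Bonds broken (reactants):
  C–C: 2 × 333 = 666
  C–H: 12 × 408 = 4896
  C=C: 2 × 601 = 1202
  O=O: 9 × 484 = 4356
  Σ(broken) = 11120 kJ
Bonds formed (products):
  C=O: 12 × 811 = 9732
  O–H: 12 × 448 = 5376
  Σ(formed) = 15108 kJ
ΔH = Σ(broken) − Σ(formed) = 11120 − 15108 = −3988 kJ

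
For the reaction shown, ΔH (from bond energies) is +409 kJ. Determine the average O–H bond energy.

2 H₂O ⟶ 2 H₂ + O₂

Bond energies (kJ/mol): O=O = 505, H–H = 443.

Let D be the O–H bond energy.
Σ(broken) = 4×D = 4D
Σ(formed) = 2×443 + 1×505 = 1391
ΔH = Σ(broken) − Σ(formed) = (4D) − (1391) = −1391 + 4D
Setting this equal to +409 kJ gives 4D = 1800, so D = 450 kJ/mol.

D(O–H) ≈ 450 kJ/mol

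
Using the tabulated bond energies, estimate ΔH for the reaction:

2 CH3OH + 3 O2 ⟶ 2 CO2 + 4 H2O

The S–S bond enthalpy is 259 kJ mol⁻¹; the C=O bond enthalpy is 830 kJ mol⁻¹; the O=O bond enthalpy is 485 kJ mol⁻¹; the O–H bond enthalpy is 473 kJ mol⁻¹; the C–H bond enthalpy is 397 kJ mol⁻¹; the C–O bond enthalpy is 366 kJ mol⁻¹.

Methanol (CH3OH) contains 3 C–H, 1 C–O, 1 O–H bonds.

Bonds broken (reactants):
  C–H: 6 × 397 = 2382
  C–O: 2 × 366 = 732
  O–H: 2 × 473 = 946
  O=O: 3 × 485 = 1455
  Σ(broken) = 5515 kJ
Bonds formed (products):
  C=O: 4 × 830 = 3320
  O–H: 8 × 473 = 3784
  Σ(formed) = 7104 kJ
ΔH = Σ(broken) − Σ(formed) = 5515 − 7104 = −1589 kJ

ΔH ≈ −1589 kJ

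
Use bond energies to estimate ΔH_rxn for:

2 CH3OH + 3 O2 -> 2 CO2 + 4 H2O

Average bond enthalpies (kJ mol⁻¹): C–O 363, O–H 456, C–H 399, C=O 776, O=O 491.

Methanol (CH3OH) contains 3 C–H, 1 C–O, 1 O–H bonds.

Bonds broken (reactants):
  C–H: 6 × 399 = 2394
  C–O: 2 × 363 = 726
  O–H: 2 × 456 = 912
  O=O: 3 × 491 = 1473
  Σ(broken) = 5505 kJ
Bonds formed (products):
  C=O: 4 × 776 = 3104
  O–H: 8 × 456 = 3648
  Σ(formed) = 6752 kJ
ΔH = Σ(broken) − Σ(formed) = 5505 − 6752 = −1247 kJ

ΔH ≈ −1247 kJ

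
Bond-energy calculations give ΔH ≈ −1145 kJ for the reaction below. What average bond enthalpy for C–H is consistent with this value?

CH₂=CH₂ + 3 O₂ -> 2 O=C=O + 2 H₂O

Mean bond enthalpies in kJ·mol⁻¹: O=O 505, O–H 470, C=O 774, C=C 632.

D(C–H) ≈ 421 kJ/mol

Let D be the C–H bond energy.
Σ(broken) = 4×D + 1×632 + 3×505 = 2147 + 4D
Σ(formed) = 4×774 + 4×470 = 4976
ΔH = Σ(broken) − Σ(formed) = (2147 + 4D) − (4976) = −2829 + 4D
Setting this equal to −1145 kJ gives 4D = 1684, so D = 421 kJ/mol.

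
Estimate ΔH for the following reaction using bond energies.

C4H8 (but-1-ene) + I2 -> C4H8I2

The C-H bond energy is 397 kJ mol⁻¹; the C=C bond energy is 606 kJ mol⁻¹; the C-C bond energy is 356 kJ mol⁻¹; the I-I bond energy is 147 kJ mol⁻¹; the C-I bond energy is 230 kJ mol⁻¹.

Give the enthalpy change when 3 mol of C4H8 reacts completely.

ΔH = −189 kJ

Bonds broken (reactants):
  C-C: 2 × 356 = 712
  C-H: 8 × 397 = 3176
  C=C: 1 × 606 = 606
  I-I: 1 × 147 = 147
  Σ(broken) = 4641 kJ
Bonds formed (products):
  C-C: 3 × 356 = 1068
  C-H: 8 × 397 = 3176
  C-I: 2 × 230 = 460
  Σ(formed) = 4704 kJ
ΔH = Σ(broken) − Σ(formed) = 4641 − 4704 = −63 kJ
For 3× the reaction as written: 3 × (−63) = −189 kJ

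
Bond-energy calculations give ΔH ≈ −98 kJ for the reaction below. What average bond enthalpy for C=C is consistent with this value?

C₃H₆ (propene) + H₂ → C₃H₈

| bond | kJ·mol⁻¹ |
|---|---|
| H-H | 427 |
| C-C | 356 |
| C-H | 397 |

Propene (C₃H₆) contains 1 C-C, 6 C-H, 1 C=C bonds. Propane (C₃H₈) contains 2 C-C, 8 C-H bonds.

Let D be the C=C bond energy.
Σ(broken) = 1×356 + 6×397 + 1×D + 1×427 = 3165 + D
Σ(formed) = 2×356 + 8×397 = 3888
ΔH = Σ(broken) − Σ(formed) = (3165 + D) − (3888) = −723 + D
Setting this equal to −98 kJ gives D = 625 kJ/mol.

D(C=C) ≈ 625 kJ/mol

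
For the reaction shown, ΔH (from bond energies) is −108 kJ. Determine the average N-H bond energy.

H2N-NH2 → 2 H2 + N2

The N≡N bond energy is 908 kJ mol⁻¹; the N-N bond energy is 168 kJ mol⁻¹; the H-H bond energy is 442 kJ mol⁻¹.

Let D be the N-H bond energy.
Σ(broken) = 4×D + 1×168 = 168 + 4D
Σ(formed) = 2×442 + 1×908 = 1792
ΔH = Σ(broken) − Σ(formed) = (168 + 4D) − (1792) = −1624 + 4D
Setting this equal to −108 kJ gives 4D = 1516, so D = 379 kJ/mol.

D(N-H) ≈ 379 kJ/mol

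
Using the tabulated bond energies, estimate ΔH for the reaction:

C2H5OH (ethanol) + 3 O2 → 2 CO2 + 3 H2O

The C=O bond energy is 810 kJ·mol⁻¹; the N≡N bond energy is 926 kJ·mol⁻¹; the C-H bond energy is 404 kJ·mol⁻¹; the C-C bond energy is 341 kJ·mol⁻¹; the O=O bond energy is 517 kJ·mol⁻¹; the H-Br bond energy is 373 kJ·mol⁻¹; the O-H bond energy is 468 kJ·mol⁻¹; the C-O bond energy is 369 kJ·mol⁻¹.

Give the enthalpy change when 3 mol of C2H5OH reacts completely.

ΔH = −3897 kJ

Bonds broken (reactants):
  C-C: 1 × 341 = 341
  C-H: 5 × 404 = 2020
  C-O: 1 × 369 = 369
  O-H: 1 × 468 = 468
  O=O: 3 × 517 = 1551
  Σ(broken) = 4749 kJ
Bonds formed (products):
  C=O: 4 × 810 = 3240
  O-H: 6 × 468 = 2808
  Σ(formed) = 6048 kJ
ΔH = Σ(broken) − Σ(formed) = 4749 − 6048 = −1299 kJ
For 3× the reaction as written: 3 × (−1299) = −3897 kJ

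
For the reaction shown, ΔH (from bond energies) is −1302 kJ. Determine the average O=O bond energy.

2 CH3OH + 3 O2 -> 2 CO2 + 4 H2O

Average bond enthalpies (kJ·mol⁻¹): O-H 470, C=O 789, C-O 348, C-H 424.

Let D be the O=O bond energy.
Σ(broken) = 6×424 + 2×348 + 2×470 + 3×D = 4180 + 3D
Σ(formed) = 4×789 + 8×470 = 6916
ΔH = Σ(broken) − Σ(formed) = (4180 + 3D) − (6916) = −2736 + 3D
Setting this equal to −1302 kJ gives 3D = 1434, so D = 478 kJ/mol.

D(O=O) ≈ 478 kJ/mol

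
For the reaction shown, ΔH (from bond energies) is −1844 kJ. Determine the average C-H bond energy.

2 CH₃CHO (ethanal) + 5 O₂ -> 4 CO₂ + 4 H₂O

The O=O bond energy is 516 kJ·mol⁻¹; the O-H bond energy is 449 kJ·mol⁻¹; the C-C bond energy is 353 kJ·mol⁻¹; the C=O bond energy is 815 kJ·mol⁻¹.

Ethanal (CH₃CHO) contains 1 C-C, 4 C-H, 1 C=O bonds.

Let D be the C-H bond energy.
Σ(broken) = 2×353 + 8×D + 2×815 + 5×516 = 4916 + 8D
Σ(formed) = 8×815 + 8×449 = 10112
ΔH = Σ(broken) − Σ(formed) = (4916 + 8D) − (10112) = −5196 + 8D
Setting this equal to −1844 kJ gives 8D = 3352, so D = 419 kJ/mol.

D(C-H) ≈ 419 kJ/mol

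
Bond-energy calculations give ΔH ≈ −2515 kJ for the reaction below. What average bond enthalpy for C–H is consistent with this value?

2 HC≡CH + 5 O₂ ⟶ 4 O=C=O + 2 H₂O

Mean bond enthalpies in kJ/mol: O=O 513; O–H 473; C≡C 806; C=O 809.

Let D be the C–H bond energy.
Σ(broken) = 2×806 + 4×D + 5×513 = 4177 + 4D
Σ(formed) = 8×809 + 4×473 = 8364
ΔH = Σ(broken) − Σ(formed) = (4177 + 4D) − (8364) = −4187 + 4D
Setting this equal to −2515 kJ gives 4D = 1672, so D = 418 kJ/mol.

D(C–H) ≈ 418 kJ/mol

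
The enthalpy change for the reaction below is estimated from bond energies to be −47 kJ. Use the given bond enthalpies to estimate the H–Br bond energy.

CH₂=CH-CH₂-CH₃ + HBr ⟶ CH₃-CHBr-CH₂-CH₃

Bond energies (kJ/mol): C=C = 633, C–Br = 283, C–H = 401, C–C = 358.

D(H–Br) ≈ 362 kJ/mol

Let D be the H–Br bond energy.
Σ(broken) = 2×358 + 8×401 + 1×633 + 1×D = 4557 + D
Σ(formed) = 1×283 + 3×358 + 9×401 = 4966
ΔH = Σ(broken) − Σ(formed) = (4557 + D) − (4966) = −409 + D
Setting this equal to −47 kJ gives D = 362 kJ/mol.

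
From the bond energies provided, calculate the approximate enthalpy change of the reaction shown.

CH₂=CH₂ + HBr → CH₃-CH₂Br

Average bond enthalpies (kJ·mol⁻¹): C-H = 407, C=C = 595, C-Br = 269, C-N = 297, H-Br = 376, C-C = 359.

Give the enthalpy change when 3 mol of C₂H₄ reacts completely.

Bonds broken (reactants):
  C-H: 4 × 407 = 1628
  C=C: 1 × 595 = 595
  H-Br: 1 × 376 = 376
  Σ(broken) = 2599 kJ
Bonds formed (products):
  C-Br: 1 × 269 = 269
  C-C: 1 × 359 = 359
  C-H: 5 × 407 = 2035
  Σ(formed) = 2663 kJ
ΔH = Σ(broken) − Σ(formed) = 2599 − 2663 = −64 kJ
For 3× the reaction as written: 3 × (−64) = −192 kJ

ΔH = −192 kJ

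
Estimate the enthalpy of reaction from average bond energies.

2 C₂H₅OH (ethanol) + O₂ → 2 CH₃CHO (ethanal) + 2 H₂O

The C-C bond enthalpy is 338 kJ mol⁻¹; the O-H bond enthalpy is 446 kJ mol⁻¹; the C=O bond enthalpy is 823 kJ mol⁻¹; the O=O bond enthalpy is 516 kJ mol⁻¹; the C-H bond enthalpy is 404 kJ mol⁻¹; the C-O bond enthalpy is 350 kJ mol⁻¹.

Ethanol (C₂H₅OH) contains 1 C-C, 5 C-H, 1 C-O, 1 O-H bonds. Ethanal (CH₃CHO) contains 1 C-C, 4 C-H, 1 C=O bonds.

Bonds broken (reactants):
  C-C: 2 × 338 = 676
  C-H: 10 × 404 = 4040
  C-O: 2 × 350 = 700
  O-H: 2 × 446 = 892
  O=O: 1 × 516 = 516
  Σ(broken) = 6824 kJ
Bonds formed (products):
  C-C: 2 × 338 = 676
  C-H: 8 × 404 = 3232
  C=O: 2 × 823 = 1646
  O-H: 4 × 446 = 1784
  Σ(formed) = 7338 kJ
ΔH = Σ(broken) − Σ(formed) = 6824 − 7338 = −514 kJ

ΔH ≈ −514 kJ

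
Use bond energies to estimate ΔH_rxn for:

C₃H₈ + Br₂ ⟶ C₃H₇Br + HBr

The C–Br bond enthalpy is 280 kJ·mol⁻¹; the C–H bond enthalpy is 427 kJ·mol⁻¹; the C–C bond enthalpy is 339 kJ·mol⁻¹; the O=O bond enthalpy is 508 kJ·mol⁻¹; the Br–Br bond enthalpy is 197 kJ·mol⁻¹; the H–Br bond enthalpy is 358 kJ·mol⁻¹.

ΔH ≈ −14 kJ

Bonds broken (reactants):
  Br–Br: 1 × 197 = 197
  C–C: 2 × 339 = 678
  C–H: 8 × 427 = 3416
  Σ(broken) = 4291 kJ
Bonds formed (products):
  C–Br: 1 × 280 = 280
  C–C: 2 × 339 = 678
  C–H: 7 × 427 = 2989
  H–Br: 1 × 358 = 358
  Σ(formed) = 4305 kJ
ΔH = Σ(broken) − Σ(formed) = 4291 − 4305 = −14 kJ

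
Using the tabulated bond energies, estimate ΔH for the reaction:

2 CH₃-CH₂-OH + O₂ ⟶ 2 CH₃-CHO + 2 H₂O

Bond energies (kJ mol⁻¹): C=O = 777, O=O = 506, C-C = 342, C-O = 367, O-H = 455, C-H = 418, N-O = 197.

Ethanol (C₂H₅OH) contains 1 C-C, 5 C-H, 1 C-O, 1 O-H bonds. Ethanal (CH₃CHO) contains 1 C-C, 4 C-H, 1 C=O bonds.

ΔH ≈ −388 kJ

Bonds broken (reactants):
  C-C: 2 × 342 = 684
  C-H: 10 × 418 = 4180
  C-O: 2 × 367 = 734
  O-H: 2 × 455 = 910
  O=O: 1 × 506 = 506
  Σ(broken) = 7014 kJ
Bonds formed (products):
  C-C: 2 × 342 = 684
  C-H: 8 × 418 = 3344
  C=O: 2 × 777 = 1554
  O-H: 4 × 455 = 1820
  Σ(formed) = 7402 kJ
ΔH = Σ(broken) − Σ(formed) = 7014 − 7402 = −388 kJ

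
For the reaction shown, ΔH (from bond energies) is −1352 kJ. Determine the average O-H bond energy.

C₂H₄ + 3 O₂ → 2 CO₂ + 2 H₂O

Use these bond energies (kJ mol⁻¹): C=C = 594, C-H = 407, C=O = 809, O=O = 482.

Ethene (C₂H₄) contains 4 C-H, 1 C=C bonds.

Let D be the O-H bond energy.
Σ(broken) = 4×407 + 1×594 + 3×482 = 3668
Σ(formed) = 4×809 + 4×D = 3236 + 4D
ΔH = Σ(broken) − Σ(formed) = (3668) − (3236 + 4D) = +432 − 4D
Setting this equal to −1352 kJ gives 4D = 1784, so D = 446 kJ/mol.

D(O-H) ≈ 446 kJ/mol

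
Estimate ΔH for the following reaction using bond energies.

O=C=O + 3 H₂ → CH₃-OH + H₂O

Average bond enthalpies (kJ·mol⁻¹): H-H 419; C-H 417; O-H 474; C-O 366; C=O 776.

Bonds broken (reactants):
  C=O: 2 × 776 = 1552
  H-H: 3 × 419 = 1257
  Σ(broken) = 2809 kJ
Bonds formed (products):
  C-H: 3 × 417 = 1251
  C-O: 1 × 366 = 366
  O-H: 3 × 474 = 1422
  Σ(formed) = 3039 kJ
ΔH = Σ(broken) − Σ(formed) = 2809 − 3039 = −230 kJ

ΔH ≈ −230 kJ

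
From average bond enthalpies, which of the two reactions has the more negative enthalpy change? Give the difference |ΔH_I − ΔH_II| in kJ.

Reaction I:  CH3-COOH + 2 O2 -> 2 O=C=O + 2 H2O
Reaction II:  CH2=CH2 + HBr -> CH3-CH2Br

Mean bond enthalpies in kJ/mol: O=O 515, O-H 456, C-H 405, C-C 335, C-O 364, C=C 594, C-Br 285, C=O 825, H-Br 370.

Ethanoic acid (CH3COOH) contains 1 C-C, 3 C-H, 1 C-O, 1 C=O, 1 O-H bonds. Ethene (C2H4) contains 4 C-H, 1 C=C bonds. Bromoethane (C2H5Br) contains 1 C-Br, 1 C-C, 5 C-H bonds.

Reaction I:
  Bonds broken (reactants):
    C-C: 1 × 335 = 335
    C-H: 3 × 405 = 1215
    C-O: 1 × 364 = 364
    C=O: 1 × 825 = 825
    O-H: 1 × 456 = 456
    O=O: 2 × 515 = 1030
    Σ(broken) = 4225 kJ
  Bonds formed (products):
    C=O: 4 × 825 = 3300
    O-H: 4 × 456 = 1824
    Σ(formed) = 5124 kJ
  ΔH_I = 4225 − 5124 = −899 kJ
Reaction II:
  Bonds broken (reactants):
    C-H: 4 × 405 = 1620
    C=C: 1 × 594 = 594
    H-Br: 1 × 370 = 370
    Σ(broken) = 2584 kJ
  Bonds formed (products):
    C-Br: 1 × 285 = 285
    C-C: 1 × 335 = 335
    C-H: 5 × 405 = 2025
    Σ(formed) = 2645 kJ
  ΔH_II = 2584 − 2645 = −61 kJ
ΔH_I − ΔH_II = −838 kJ, so reaction I has the more negative ΔH; |ΔH_I − ΔH_II| = 838 kJ.

Reaction I, by 838 kJ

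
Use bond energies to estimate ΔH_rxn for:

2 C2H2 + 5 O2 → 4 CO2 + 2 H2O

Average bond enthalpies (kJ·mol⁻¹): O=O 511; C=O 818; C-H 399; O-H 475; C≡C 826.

ΔH ≈ −2641 kJ

Bonds broken (reactants):
  C≡C: 2 × 826 = 1652
  C-H: 4 × 399 = 1596
  O=O: 5 × 511 = 2555
  Σ(broken) = 5803 kJ
Bonds formed (products):
  C=O: 8 × 818 = 6544
  O-H: 4 × 475 = 1900
  Σ(formed) = 8444 kJ
ΔH = Σ(broken) − Σ(formed) = 5803 − 8444 = −2641 kJ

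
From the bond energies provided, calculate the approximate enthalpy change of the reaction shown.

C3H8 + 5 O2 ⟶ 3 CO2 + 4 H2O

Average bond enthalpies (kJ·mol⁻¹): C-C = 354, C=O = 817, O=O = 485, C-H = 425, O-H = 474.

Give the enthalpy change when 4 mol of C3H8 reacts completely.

Bonds broken (reactants):
  C-C: 2 × 354 = 708
  C-H: 8 × 425 = 3400
  O=O: 5 × 485 = 2425
  Σ(broken) = 6533 kJ
Bonds formed (products):
  C=O: 6 × 817 = 4902
  O-H: 8 × 474 = 3792
  Σ(formed) = 8694 kJ
ΔH = Σ(broken) − Σ(formed) = 6533 − 8694 = −2161 kJ
For 4× the reaction as written: 4 × (−2161) = −8644 kJ

ΔH = −8644 kJ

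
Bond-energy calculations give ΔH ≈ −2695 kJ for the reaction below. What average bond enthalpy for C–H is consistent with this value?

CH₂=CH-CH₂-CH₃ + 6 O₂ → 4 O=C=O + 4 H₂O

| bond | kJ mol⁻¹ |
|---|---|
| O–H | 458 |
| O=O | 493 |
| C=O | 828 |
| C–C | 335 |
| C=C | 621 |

Let D be the C–H bond energy.
Σ(broken) = 2×335 + 8×D + 1×621 + 6×493 = 4249 + 8D
Σ(formed) = 8×828 + 8×458 = 10288
ΔH = Σ(broken) − Σ(formed) = (4249 + 8D) − (10288) = −6039 + 8D
Setting this equal to −2695 kJ gives 8D = 3344, so D = 418 kJ/mol.

D(C–H) ≈ 418 kJ/mol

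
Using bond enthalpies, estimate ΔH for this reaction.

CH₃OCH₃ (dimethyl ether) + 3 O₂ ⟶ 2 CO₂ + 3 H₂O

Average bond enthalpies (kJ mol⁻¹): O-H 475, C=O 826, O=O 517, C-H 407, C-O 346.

ΔH ≈ −1469 kJ

Bonds broken (reactants):
  C-H: 6 × 407 = 2442
  C-O: 2 × 346 = 692
  O=O: 3 × 517 = 1551
  Σ(broken) = 4685 kJ
Bonds formed (products):
  C=O: 4 × 826 = 3304
  O-H: 6 × 475 = 2850
  Σ(formed) = 6154 kJ
ΔH = Σ(broken) − Σ(formed) = 4685 − 6154 = −1469 kJ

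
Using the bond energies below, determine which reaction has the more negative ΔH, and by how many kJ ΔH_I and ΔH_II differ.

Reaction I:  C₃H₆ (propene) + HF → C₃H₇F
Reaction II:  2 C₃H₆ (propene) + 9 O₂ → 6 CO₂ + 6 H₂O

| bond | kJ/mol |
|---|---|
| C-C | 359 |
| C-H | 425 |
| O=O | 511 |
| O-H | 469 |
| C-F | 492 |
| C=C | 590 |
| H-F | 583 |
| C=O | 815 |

Reaction I:
  Bonds broken (reactants):
    C-C: 1 × 359 = 359
    C-H: 6 × 425 = 2550
    C=C: 1 × 590 = 590
    H-F: 1 × 583 = 583
    Σ(broken) = 4082 kJ
  Bonds formed (products):
    C-C: 2 × 359 = 718
    C-F: 1 × 492 = 492
    C-H: 7 × 425 = 2975
    Σ(formed) = 4185 kJ
  ΔH_I = 4082 − 4185 = −103 kJ
Reaction II:
  Bonds broken (reactants):
    C-C: 2 × 359 = 718
    C-H: 12 × 425 = 5100
    C=C: 2 × 590 = 1180
    O=O: 9 × 511 = 4599
    Σ(broken) = 11597 kJ
  Bonds formed (products):
    C=O: 12 × 815 = 9780
    O-H: 12 × 469 = 5628
    Σ(formed) = 15408 kJ
  ΔH_II = 11597 − 15408 = −3811 kJ
ΔH_I − ΔH_II = +3708 kJ, so reaction II has the more negative ΔH; |ΔH_I − ΔH_II| = 3708 kJ.

Reaction II, by 3708 kJ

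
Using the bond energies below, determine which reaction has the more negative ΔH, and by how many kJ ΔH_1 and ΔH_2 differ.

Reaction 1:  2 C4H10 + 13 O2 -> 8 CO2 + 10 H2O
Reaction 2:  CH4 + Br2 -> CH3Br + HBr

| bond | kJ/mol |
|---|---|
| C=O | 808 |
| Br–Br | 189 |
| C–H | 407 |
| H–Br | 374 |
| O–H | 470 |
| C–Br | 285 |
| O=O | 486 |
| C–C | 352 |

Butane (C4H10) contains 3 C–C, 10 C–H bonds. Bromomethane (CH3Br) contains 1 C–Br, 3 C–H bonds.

Reaction 1, by 5695 kJ

Reaction 1:
  Bonds broken (reactants):
    C–C: 6 × 352 = 2112
    C–H: 20 × 407 = 8140
    O=O: 13 × 486 = 6318
    Σ(broken) = 16570 kJ
  Bonds formed (products):
    C=O: 16 × 808 = 12928
    O–H: 20 × 470 = 9400
    Σ(formed) = 22328 kJ
  ΔH_1 = 16570 − 22328 = −5758 kJ
Reaction 2:
  Bonds broken (reactants):
    Br–Br: 1 × 189 = 189
    C–H: 4 × 407 = 1628
    Σ(broken) = 1817 kJ
  Bonds formed (products):
    C–Br: 1 × 285 = 285
    C–H: 3 × 407 = 1221
    H–Br: 1 × 374 = 374
    Σ(formed) = 1880 kJ
  ΔH_2 = 1817 − 1880 = −63 kJ
ΔH_1 − ΔH_2 = −5695 kJ, so reaction 1 has the more negative ΔH; |ΔH_1 − ΔH_2| = 5695 kJ.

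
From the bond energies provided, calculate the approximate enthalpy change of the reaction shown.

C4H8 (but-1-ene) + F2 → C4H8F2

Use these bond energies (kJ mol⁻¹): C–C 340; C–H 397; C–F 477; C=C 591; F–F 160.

ΔH ≈ −543 kJ

Bonds broken (reactants):
  C–C: 2 × 340 = 680
  C–H: 8 × 397 = 3176
  C=C: 1 × 591 = 591
  F–F: 1 × 160 = 160
  Σ(broken) = 4607 kJ
Bonds formed (products):
  C–C: 3 × 340 = 1020
  C–F: 2 × 477 = 954
  C–H: 8 × 397 = 3176
  Σ(formed) = 5150 kJ
ΔH = Σ(broken) − Σ(formed) = 4607 − 5150 = −543 kJ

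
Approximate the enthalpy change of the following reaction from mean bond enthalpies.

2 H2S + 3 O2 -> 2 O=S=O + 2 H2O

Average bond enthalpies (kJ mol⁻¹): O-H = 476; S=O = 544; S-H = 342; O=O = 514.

Bonds broken (reactants):
  O=O: 3 × 514 = 1542
  S-H: 4 × 342 = 1368
  Σ(broken) = 2910 kJ
Bonds formed (products):
  O-H: 4 × 476 = 1904
  S=O: 4 × 544 = 2176
  Σ(formed) = 4080 kJ
ΔH = Σ(broken) − Σ(formed) = 2910 − 4080 = −1170 kJ

ΔH ≈ −1170 kJ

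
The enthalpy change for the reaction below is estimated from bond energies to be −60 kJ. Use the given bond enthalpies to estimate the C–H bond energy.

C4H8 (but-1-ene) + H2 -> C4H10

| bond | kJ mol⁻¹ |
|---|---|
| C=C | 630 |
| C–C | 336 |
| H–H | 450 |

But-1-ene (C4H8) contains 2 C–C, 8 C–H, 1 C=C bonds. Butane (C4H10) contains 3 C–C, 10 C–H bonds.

Let D be the C–H bond energy.
Σ(broken) = 2×336 + 8×D + 1×630 + 1×450 = 1752 + 8D
Σ(formed) = 3×336 + 10×D = 1008 + 10D
ΔH = Σ(broken) − Σ(formed) = (1752 + 8D) − (1008 + 10D) = +744 − 2D
Setting this equal to −60 kJ gives 2D = 804, so D = 402 kJ/mol.

D(C–H) ≈ 402 kJ/mol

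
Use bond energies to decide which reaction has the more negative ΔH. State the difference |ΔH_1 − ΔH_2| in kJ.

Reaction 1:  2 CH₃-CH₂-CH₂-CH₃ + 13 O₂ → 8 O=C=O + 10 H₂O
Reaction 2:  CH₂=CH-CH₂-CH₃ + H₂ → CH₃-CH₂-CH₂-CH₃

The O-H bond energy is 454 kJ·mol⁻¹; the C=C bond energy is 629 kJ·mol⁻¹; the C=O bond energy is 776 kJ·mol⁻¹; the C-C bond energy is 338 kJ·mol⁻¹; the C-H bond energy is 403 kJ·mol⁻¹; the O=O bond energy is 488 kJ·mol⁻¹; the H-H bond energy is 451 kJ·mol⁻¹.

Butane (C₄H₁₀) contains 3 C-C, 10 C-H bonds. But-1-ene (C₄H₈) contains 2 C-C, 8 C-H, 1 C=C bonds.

Reaction 1:
  Bonds broken (reactants):
    C-C: 6 × 338 = 2028
    C-H: 20 × 403 = 8060
    O=O: 13 × 488 = 6344
    Σ(broken) = 16432 kJ
  Bonds formed (products):
    C=O: 16 × 776 = 12416
    O-H: 20 × 454 = 9080
    Σ(formed) = 21496 kJ
  ΔH_1 = 16432 − 21496 = −5064 kJ
Reaction 2:
  Bonds broken (reactants):
    C-C: 2 × 338 = 676
    C-H: 8 × 403 = 3224
    C=C: 1 × 629 = 629
    H-H: 1 × 451 = 451
    Σ(broken) = 4980 kJ
  Bonds formed (products):
    C-C: 3 × 338 = 1014
    C-H: 10 × 403 = 4030
    Σ(formed) = 5044 kJ
  ΔH_2 = 4980 − 5044 = −64 kJ
ΔH_1 − ΔH_2 = −5000 kJ, so reaction 1 has the more negative ΔH; |ΔH_1 − ΔH_2| = 5000 kJ.

Reaction 1, by 5000 kJ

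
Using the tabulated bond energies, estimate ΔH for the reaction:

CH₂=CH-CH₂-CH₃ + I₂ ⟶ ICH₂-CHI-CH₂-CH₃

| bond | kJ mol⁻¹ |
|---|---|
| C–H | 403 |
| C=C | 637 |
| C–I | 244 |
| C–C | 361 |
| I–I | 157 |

ΔH ≈ −55 kJ

Bonds broken (reactants):
  C–C: 2 × 361 = 722
  C–H: 8 × 403 = 3224
  C=C: 1 × 637 = 637
  I–I: 1 × 157 = 157
  Σ(broken) = 4740 kJ
Bonds formed (products):
  C–C: 3 × 361 = 1083
  C–H: 8 × 403 = 3224
  C–I: 2 × 244 = 488
  Σ(formed) = 4795 kJ
ΔH = Σ(broken) − Σ(formed) = 4740 − 4795 = −55 kJ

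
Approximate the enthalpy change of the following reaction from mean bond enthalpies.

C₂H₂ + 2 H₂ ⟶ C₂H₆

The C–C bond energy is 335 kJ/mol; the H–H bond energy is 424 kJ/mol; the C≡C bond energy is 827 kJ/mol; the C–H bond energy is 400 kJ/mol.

ΔH ≈ −260 kJ

Bonds broken (reactants):
  C≡C: 1 × 827 = 827
  C–H: 2 × 400 = 800
  H–H: 2 × 424 = 848
  Σ(broken) = 2475 kJ
Bonds formed (products):
  C–C: 1 × 335 = 335
  C–H: 6 × 400 = 2400
  Σ(formed) = 2735 kJ
ΔH = Σ(broken) − Σ(formed) = 2475 − 2735 = −260 kJ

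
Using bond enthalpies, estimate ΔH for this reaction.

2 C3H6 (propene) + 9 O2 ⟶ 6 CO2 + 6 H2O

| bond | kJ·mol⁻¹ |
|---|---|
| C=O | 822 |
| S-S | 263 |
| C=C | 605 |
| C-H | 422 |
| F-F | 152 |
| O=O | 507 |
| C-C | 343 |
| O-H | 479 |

ΔH ≈ −4089 kJ

Bonds broken (reactants):
  C-C: 2 × 343 = 686
  C-H: 12 × 422 = 5064
  C=C: 2 × 605 = 1210
  O=O: 9 × 507 = 4563
  Σ(broken) = 11523 kJ
Bonds formed (products):
  C=O: 12 × 822 = 9864
  O-H: 12 × 479 = 5748
  Σ(formed) = 15612 kJ
ΔH = Σ(broken) − Σ(formed) = 11523 − 15612 = −4089 kJ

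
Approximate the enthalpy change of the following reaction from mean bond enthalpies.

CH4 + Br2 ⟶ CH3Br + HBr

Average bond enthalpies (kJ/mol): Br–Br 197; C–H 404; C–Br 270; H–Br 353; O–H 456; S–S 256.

ΔH ≈ −22 kJ

Bonds broken (reactants):
  Br–Br: 1 × 197 = 197
  C–H: 4 × 404 = 1616
  Σ(broken) = 1813 kJ
Bonds formed (products):
  C–Br: 1 × 270 = 270
  C–H: 3 × 404 = 1212
  H–Br: 1 × 353 = 353
  Σ(formed) = 1835 kJ
ΔH = Σ(broken) − Σ(formed) = 1813 − 1835 = −22 kJ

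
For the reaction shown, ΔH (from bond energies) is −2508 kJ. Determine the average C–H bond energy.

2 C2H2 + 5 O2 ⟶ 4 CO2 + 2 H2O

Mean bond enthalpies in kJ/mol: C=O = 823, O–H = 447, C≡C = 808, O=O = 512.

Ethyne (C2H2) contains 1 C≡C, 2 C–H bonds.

Let D be the C–H bond energy.
Σ(broken) = 2×808 + 4×D + 5×512 = 4176 + 4D
Σ(formed) = 8×823 + 4×447 = 8372
ΔH = Σ(broken) − Σ(formed) = (4176 + 4D) − (8372) = −4196 + 4D
Setting this equal to −2508 kJ gives 4D = 1688, so D = 422 kJ/mol.

D(C–H) ≈ 422 kJ/mol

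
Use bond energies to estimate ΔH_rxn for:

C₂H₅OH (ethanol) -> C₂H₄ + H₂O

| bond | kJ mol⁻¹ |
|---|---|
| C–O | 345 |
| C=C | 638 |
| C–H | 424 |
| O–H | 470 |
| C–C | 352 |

Bonds broken (reactants):
  C–C: 1 × 352 = 352
  C–H: 5 × 424 = 2120
  C–O: 1 × 345 = 345
  O–H: 1 × 470 = 470
  Σ(broken) = 3287 kJ
Bonds formed (products):
  C–H: 4 × 424 = 1696
  C=C: 1 × 638 = 638
  O–H: 2 × 470 = 940
  Σ(formed) = 3274 kJ
ΔH = Σ(broken) − Σ(formed) = 3287 − 3274 = +13 kJ

ΔH ≈ +13 kJ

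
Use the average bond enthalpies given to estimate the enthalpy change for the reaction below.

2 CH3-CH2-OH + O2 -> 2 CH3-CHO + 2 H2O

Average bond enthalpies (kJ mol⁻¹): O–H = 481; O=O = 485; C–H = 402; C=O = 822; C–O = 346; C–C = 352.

ΔH ≈ −625 kJ

Bonds broken (reactants):
  C–C: 2 × 352 = 704
  C–H: 10 × 402 = 4020
  C–O: 2 × 346 = 692
  O–H: 2 × 481 = 962
  O=O: 1 × 485 = 485
  Σ(broken) = 6863 kJ
Bonds formed (products):
  C–C: 2 × 352 = 704
  C–H: 8 × 402 = 3216
  C=O: 2 × 822 = 1644
  O–H: 4 × 481 = 1924
  Σ(formed) = 7488 kJ
ΔH = Σ(broken) − Σ(formed) = 6863 − 7488 = −625 kJ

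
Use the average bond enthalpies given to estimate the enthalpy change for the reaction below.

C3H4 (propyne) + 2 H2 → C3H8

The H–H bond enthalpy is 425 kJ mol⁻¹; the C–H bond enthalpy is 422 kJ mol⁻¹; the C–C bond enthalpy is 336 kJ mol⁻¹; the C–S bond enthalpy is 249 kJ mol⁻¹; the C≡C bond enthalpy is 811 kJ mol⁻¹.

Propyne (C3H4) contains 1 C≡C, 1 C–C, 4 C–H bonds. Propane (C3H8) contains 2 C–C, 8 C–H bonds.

Bonds broken (reactants):
  C≡C: 1 × 811 = 811
  C–C: 1 × 336 = 336
  C–H: 4 × 422 = 1688
  H–H: 2 × 425 = 850
  Σ(broken) = 3685 kJ
Bonds formed (products):
  C–C: 2 × 336 = 672
  C–H: 8 × 422 = 3376
  Σ(formed) = 4048 kJ
ΔH = Σ(broken) − Σ(formed) = 3685 − 4048 = −363 kJ

ΔH ≈ −363 kJ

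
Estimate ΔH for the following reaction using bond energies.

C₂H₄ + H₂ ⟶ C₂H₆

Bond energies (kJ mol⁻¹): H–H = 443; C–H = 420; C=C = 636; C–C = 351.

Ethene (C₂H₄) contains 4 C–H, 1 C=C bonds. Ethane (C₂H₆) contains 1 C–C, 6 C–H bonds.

Bonds broken (reactants):
  C–H: 4 × 420 = 1680
  C=C: 1 × 636 = 636
  H–H: 1 × 443 = 443
  Σ(broken) = 2759 kJ
Bonds formed (products):
  C–C: 1 × 351 = 351
  C–H: 6 × 420 = 2520
  Σ(formed) = 2871 kJ
ΔH = Σ(broken) − Σ(formed) = 2759 − 2871 = −112 kJ

ΔH ≈ −112 kJ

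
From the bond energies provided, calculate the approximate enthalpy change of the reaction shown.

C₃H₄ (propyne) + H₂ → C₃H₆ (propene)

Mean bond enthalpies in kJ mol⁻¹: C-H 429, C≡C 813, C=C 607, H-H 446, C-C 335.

Bonds broken (reactants):
  C≡C: 1 × 813 = 813
  C-C: 1 × 335 = 335
  C-H: 4 × 429 = 1716
  H-H: 1 × 446 = 446
  Σ(broken) = 3310 kJ
Bonds formed (products):
  C-C: 1 × 335 = 335
  C-H: 6 × 429 = 2574
  C=C: 1 × 607 = 607
  Σ(formed) = 3516 kJ
ΔH = Σ(broken) − Σ(formed) = 3310 − 3516 = −206 kJ

ΔH ≈ −206 kJ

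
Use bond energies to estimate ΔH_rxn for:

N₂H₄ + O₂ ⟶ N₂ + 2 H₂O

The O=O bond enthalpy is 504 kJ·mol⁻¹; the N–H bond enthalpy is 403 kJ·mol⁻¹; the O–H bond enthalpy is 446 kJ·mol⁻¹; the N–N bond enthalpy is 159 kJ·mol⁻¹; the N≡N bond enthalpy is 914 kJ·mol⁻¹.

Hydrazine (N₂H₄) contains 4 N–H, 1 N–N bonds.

Bonds broken (reactants):
  N–H: 4 × 403 = 1612
  N–N: 1 × 159 = 159
  O=O: 1 × 504 = 504
  Σ(broken) = 2275 kJ
Bonds formed (products):
  N≡N: 1 × 914 = 914
  O–H: 4 × 446 = 1784
  Σ(formed) = 2698 kJ
ΔH = Σ(broken) − Σ(formed) = 2275 − 2698 = −423 kJ

ΔH ≈ −423 kJ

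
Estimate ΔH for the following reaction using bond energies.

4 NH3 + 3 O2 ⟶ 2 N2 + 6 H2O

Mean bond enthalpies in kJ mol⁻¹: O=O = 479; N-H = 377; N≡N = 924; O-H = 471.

ΔH ≈ −1539 kJ

Bonds broken (reactants):
  N-H: 12 × 377 = 4524
  O=O: 3 × 479 = 1437
  Σ(broken) = 5961 kJ
Bonds formed (products):
  N≡N: 2 × 924 = 1848
  O-H: 12 × 471 = 5652
  Σ(formed) = 7500 kJ
ΔH = Σ(broken) − Σ(formed) = 5961 − 7500 = −1539 kJ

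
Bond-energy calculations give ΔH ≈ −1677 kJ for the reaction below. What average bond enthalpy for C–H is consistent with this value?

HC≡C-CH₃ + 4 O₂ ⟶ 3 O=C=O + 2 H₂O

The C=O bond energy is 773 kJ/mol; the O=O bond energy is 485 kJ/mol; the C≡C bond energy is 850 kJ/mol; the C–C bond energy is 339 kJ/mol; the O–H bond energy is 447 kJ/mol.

D(C–H) ≈ 405 kJ/mol

Let D be the C–H bond energy.
Σ(broken) = 1×850 + 1×339 + 4×D + 4×485 = 3129 + 4D
Σ(formed) = 6×773 + 4×447 = 6426
ΔH = Σ(broken) − Σ(formed) = (3129 + 4D) − (6426) = −3297 + 4D
Setting this equal to −1677 kJ gives 4D = 1620, so D = 405 kJ/mol.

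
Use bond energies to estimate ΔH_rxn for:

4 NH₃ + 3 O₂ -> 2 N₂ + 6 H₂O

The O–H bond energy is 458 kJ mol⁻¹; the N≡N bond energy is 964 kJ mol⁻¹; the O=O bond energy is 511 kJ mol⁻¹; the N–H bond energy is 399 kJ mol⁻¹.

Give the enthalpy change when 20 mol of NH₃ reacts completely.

ΔH = −5515 kJ

Bonds broken (reactants):
  N–H: 12 × 399 = 4788
  O=O: 3 × 511 = 1533
  Σ(broken) = 6321 kJ
Bonds formed (products):
  N≡N: 2 × 964 = 1928
  O–H: 12 × 458 = 5496
  Σ(formed) = 7424 kJ
ΔH = Σ(broken) − Σ(formed) = 6321 − 7424 = −1103 kJ
For 5× the reaction as written: 5 × (−1103) = −5515 kJ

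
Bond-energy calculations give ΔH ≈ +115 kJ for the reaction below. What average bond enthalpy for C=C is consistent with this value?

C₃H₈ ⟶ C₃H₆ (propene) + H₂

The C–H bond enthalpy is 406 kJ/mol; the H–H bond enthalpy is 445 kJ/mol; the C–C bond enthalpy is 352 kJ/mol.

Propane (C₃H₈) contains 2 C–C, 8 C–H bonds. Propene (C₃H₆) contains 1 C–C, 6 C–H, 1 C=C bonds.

D(C=C) ≈ 604 kJ/mol

Let D be the C=C bond energy.
Σ(broken) = 2×352 + 8×406 = 3952
Σ(formed) = 1×352 + 6×406 + 1×D + 1×445 = 3233 + D
ΔH = Σ(broken) − Σ(formed) = (3952) − (3233 + D) = +719 − D
Setting this equal to +115 kJ gives D = 604 kJ/mol.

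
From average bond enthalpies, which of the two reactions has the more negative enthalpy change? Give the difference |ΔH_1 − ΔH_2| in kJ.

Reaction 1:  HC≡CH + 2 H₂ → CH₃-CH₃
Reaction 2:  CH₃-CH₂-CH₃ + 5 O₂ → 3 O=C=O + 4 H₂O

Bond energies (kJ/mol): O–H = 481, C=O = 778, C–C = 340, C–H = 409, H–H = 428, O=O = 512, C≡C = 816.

Reaction 2, by 1700 kJ

Reaction 1:
  Bonds broken (reactants):
    C≡C: 1 × 816 = 816
    C–H: 2 × 409 = 818
    H–H: 2 × 428 = 856
    Σ(broken) = 2490 kJ
  Bonds formed (products):
    C–C: 1 × 340 = 340
    C–H: 6 × 409 = 2454
    Σ(formed) = 2794 kJ
  ΔH_1 = 2490 − 2794 = −304 kJ
Reaction 2:
  Bonds broken (reactants):
    C–C: 2 × 340 = 680
    C–H: 8 × 409 = 3272
    O=O: 5 × 512 = 2560
    Σ(broken) = 6512 kJ
  Bonds formed (products):
    C=O: 6 × 778 = 4668
    O–H: 8 × 481 = 3848
    Σ(formed) = 8516 kJ
  ΔH_2 = 6512 − 8516 = −2004 kJ
ΔH_1 − ΔH_2 = +1700 kJ, so reaction 2 has the more negative ΔH; |ΔH_1 − ΔH_2| = 1700 kJ.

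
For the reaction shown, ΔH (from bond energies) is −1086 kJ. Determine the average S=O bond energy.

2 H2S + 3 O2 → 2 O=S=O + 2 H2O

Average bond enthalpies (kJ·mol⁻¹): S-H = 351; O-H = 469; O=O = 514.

Let D be the S=O bond energy.
Σ(broken) = 3×514 + 4×351 = 2946
Σ(formed) = 4×469 + 4×D = 1876 + 4D
ΔH = Σ(broken) − Σ(formed) = (2946) − (1876 + 4D) = +1070 − 4D
Setting this equal to −1086 kJ gives 4D = 2156, so D = 539 kJ/mol.

D(S=O) ≈ 539 kJ/mol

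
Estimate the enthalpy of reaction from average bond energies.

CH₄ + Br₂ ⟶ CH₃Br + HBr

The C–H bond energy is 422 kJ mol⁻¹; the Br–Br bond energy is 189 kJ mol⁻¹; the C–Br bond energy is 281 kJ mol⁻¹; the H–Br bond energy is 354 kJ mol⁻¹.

Bonds broken (reactants):
  Br–Br: 1 × 189 = 189
  C–H: 4 × 422 = 1688
  Σ(broken) = 1877 kJ
Bonds formed (products):
  C–Br: 1 × 281 = 281
  C–H: 3 × 422 = 1266
  H–Br: 1 × 354 = 354
  Σ(formed) = 1901 kJ
ΔH = Σ(broken) − Σ(formed) = 1877 − 1901 = −24 kJ

ΔH ≈ −24 kJ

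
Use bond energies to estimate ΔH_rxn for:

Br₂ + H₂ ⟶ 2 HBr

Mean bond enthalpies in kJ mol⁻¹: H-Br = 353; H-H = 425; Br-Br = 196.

ΔH ≈ −85 kJ

Bonds broken (reactants):
  Br-Br: 1 × 196 = 196
  H-H: 1 × 425 = 425
  Σ(broken) = 621 kJ
Bonds formed (products):
  H-Br: 2 × 353 = 706
  Σ(formed) = 706 kJ
ΔH = Σ(broken) − Σ(formed) = 621 − 706 = −85 kJ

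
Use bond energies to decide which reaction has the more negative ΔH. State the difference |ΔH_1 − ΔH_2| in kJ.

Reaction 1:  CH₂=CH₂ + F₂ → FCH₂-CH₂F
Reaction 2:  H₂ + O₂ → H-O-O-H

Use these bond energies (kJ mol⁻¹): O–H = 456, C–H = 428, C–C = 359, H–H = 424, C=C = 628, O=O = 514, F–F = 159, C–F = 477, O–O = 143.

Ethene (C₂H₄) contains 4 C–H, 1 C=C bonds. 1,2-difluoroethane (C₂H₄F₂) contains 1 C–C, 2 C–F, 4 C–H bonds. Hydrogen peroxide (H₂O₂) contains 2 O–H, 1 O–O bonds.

Reaction 1, by 409 kJ

Reaction 1:
  Bonds broken (reactants):
    C–H: 4 × 428 = 1712
    C=C: 1 × 628 = 628
    F–F: 1 × 159 = 159
    Σ(broken) = 2499 kJ
  Bonds formed (products):
    C–C: 1 × 359 = 359
    C–F: 2 × 477 = 954
    C–H: 4 × 428 = 1712
    Σ(formed) = 3025 kJ
  ΔH_1 = 2499 − 3025 = −526 kJ
Reaction 2:
  Bonds broken (reactants):
    H–H: 1 × 424 = 424
    O=O: 1 × 514 = 514
    Σ(broken) = 938 kJ
  Bonds formed (products):
    O–H: 2 × 456 = 912
    O–O: 1 × 143 = 143
    Σ(formed) = 1055 kJ
  ΔH_2 = 938 − 1055 = −117 kJ
ΔH_1 − ΔH_2 = −409 kJ, so reaction 1 has the more negative ΔH; |ΔH_1 − ΔH_2| = 409 kJ.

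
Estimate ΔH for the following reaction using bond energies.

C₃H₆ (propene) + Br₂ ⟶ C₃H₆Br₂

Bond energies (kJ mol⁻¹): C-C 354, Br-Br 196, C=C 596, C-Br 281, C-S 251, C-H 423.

ΔH ≈ −124 kJ

Bonds broken (reactants):
  Br-Br: 1 × 196 = 196
  C-C: 1 × 354 = 354
  C-H: 6 × 423 = 2538
  C=C: 1 × 596 = 596
  Σ(broken) = 3684 kJ
Bonds formed (products):
  C-Br: 2 × 281 = 562
  C-C: 2 × 354 = 708
  C-H: 6 × 423 = 2538
  Σ(formed) = 3808 kJ
ΔH = Σ(broken) − Σ(formed) = 3684 − 3808 = −124 kJ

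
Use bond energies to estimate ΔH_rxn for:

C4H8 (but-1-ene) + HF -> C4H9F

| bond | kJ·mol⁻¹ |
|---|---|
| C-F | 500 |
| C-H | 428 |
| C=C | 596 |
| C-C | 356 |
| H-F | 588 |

Bonds broken (reactants):
  C-C: 2 × 356 = 712
  C-H: 8 × 428 = 3424
  C=C: 1 × 596 = 596
  H-F: 1 × 588 = 588
  Σ(broken) = 5320 kJ
Bonds formed (products):
  C-C: 3 × 356 = 1068
  C-F: 1 × 500 = 500
  C-H: 9 × 428 = 3852
  Σ(formed) = 5420 kJ
ΔH = Σ(broken) − Σ(formed) = 5320 − 5420 = −100 kJ

ΔH ≈ −100 kJ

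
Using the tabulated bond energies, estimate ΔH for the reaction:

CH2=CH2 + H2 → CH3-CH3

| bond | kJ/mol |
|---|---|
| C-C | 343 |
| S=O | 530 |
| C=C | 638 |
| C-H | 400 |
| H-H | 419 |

Bonds broken (reactants):
  C-H: 4 × 400 = 1600
  C=C: 1 × 638 = 638
  H-H: 1 × 419 = 419
  Σ(broken) = 2657 kJ
Bonds formed (products):
  C-C: 1 × 343 = 343
  C-H: 6 × 400 = 2400
  Σ(formed) = 2743 kJ
ΔH = Σ(broken) − Σ(formed) = 2657 − 2743 = −86 kJ

ΔH ≈ −86 kJ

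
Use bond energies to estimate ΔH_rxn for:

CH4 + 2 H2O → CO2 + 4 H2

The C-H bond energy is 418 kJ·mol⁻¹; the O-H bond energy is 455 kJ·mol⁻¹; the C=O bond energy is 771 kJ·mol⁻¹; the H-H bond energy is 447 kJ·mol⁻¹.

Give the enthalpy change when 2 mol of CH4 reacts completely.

Bonds broken (reactants):
  C-H: 4 × 418 = 1672
  O-H: 4 × 455 = 1820
  Σ(broken) = 3492 kJ
Bonds formed (products):
  C=O: 2 × 771 = 1542
  H-H: 4 × 447 = 1788
  Σ(formed) = 3330 kJ
ΔH = Σ(broken) − Σ(formed) = 3492 − 3330 = +162 kJ
For 2× the reaction as written: 2 × (+162) = +324 kJ

ΔH = +324 kJ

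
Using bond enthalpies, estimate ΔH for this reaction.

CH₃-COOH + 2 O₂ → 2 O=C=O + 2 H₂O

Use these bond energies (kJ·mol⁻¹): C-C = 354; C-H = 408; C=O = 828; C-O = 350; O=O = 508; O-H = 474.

Bonds broken (reactants):
  C-C: 1 × 354 = 354
  C-H: 3 × 408 = 1224
  C-O: 1 × 350 = 350
  C=O: 1 × 828 = 828
  O-H: 1 × 474 = 474
  O=O: 2 × 508 = 1016
  Σ(broken) = 4246 kJ
Bonds formed (products):
  C=O: 4 × 828 = 3312
  O-H: 4 × 474 = 1896
  Σ(formed) = 5208 kJ
ΔH = Σ(broken) − Σ(formed) = 4246 − 5208 = −962 kJ

ΔH ≈ −962 kJ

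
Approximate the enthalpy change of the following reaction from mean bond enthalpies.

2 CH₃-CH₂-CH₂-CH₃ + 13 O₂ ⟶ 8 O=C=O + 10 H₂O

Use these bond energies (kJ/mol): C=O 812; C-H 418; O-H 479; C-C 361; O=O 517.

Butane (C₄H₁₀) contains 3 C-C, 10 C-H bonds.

ΔH ≈ −5325 kJ

Bonds broken (reactants):
  C-C: 6 × 361 = 2166
  C-H: 20 × 418 = 8360
  O=O: 13 × 517 = 6721
  Σ(broken) = 17247 kJ
Bonds formed (products):
  C=O: 16 × 812 = 12992
  O-H: 20 × 479 = 9580
  Σ(formed) = 22572 kJ
ΔH = Σ(broken) − Σ(formed) = 17247 − 22572 = −5325 kJ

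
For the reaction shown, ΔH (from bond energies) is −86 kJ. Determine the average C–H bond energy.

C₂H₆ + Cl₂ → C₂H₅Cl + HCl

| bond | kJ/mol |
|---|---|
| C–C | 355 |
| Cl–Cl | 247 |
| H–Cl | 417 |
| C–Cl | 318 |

D(C–H) ≈ 402 kJ/mol

Let D be the C–H bond energy.
Σ(broken) = 1×355 + 6×D + 1×247 = 602 + 6D
Σ(formed) = 1×355 + 1×318 + 5×D + 1×417 = 1090 + 5D
ΔH = Σ(broken) − Σ(formed) = (602 + 6D) − (1090 + 5D) = −488 + D
Setting this equal to −86 kJ gives D = 402 kJ/mol.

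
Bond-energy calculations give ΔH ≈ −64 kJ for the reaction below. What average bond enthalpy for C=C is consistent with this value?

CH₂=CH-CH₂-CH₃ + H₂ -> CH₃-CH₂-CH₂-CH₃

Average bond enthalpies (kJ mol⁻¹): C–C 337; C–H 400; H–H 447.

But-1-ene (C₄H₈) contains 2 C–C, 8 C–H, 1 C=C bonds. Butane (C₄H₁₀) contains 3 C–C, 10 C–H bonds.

D(C=C) ≈ 626 kJ/mol

Let D be the C=C bond energy.
Σ(broken) = 2×337 + 8×400 + 1×D + 1×447 = 4321 + D
Σ(formed) = 3×337 + 10×400 = 5011
ΔH = Σ(broken) − Σ(formed) = (4321 + D) − (5011) = −690 + D
Setting this equal to −64 kJ gives D = 626 kJ/mol.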